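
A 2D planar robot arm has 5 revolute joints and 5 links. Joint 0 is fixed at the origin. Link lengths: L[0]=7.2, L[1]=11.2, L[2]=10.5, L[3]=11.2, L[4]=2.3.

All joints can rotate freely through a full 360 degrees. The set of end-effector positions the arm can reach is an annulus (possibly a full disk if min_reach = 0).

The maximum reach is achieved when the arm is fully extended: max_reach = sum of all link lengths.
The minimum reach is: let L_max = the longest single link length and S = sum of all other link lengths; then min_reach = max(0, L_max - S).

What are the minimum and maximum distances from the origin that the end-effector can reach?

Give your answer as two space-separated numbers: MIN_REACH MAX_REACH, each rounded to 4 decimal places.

Answer: 0.0000 42.4000

Derivation:
Link lengths: [7.2, 11.2, 10.5, 11.2, 2.3]
max_reach = 7.2 + 11.2 + 10.5 + 11.2 + 2.3 = 42.4
L_max = max([7.2, 11.2, 10.5, 11.2, 2.3]) = 11.2
S (sum of others) = 42.4 - 11.2 = 31.2
min_reach = max(0, 11.2 - 31.2) = max(0, -20) = 0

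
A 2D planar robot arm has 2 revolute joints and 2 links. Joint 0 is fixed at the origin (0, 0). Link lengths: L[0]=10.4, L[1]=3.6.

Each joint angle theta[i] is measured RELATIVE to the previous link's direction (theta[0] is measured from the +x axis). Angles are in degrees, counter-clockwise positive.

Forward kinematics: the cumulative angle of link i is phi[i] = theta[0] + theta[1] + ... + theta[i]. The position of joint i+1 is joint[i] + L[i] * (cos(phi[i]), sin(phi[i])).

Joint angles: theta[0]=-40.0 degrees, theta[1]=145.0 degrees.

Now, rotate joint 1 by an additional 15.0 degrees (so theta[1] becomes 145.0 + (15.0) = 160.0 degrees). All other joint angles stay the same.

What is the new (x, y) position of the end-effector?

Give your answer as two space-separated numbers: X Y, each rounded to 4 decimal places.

joint[0] = (0.0000, 0.0000)  (base)
link 0: phi[0] = -40 = -40 deg
  cos(-40 deg) = 0.7660, sin(-40 deg) = -0.6428
  joint[1] = (0.0000, 0.0000) + 10.4 * (0.7660, -0.6428) = (0.0000 + 7.9669, 0.0000 + -6.6850) = (7.9669, -6.6850)
link 1: phi[1] = -40 + 160 = 120 deg
  cos(120 deg) = -0.5000, sin(120 deg) = 0.8660
  joint[2] = (7.9669, -6.6850) + 3.6 * (-0.5000, 0.8660) = (7.9669 + -1.8000, -6.6850 + 3.1177) = (6.1669, -3.5673)
End effector: (6.1669, -3.5673)

Answer: 6.1669 -3.5673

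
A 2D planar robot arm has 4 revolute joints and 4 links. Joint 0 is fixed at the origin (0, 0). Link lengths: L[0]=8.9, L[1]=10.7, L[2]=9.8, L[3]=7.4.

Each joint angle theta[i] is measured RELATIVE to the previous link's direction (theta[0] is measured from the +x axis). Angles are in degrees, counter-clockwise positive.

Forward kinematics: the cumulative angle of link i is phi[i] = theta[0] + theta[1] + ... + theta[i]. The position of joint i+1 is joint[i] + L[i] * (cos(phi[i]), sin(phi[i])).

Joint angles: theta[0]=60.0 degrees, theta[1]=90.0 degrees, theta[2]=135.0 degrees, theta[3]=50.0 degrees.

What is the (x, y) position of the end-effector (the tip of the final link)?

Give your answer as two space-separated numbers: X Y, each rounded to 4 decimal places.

joint[0] = (0.0000, 0.0000)  (base)
link 0: phi[0] = 60 = 60 deg
  cos(60 deg) = 0.5000, sin(60 deg) = 0.8660
  joint[1] = (0.0000, 0.0000) + 8.9 * (0.5000, 0.8660) = (0.0000 + 4.4500, 0.0000 + 7.7076) = (4.4500, 7.7076)
link 1: phi[1] = 60 + 90 = 150 deg
  cos(150 deg) = -0.8660, sin(150 deg) = 0.5000
  joint[2] = (4.4500, 7.7076) + 10.7 * (-0.8660, 0.5000) = (4.4500 + -9.2665, 7.7076 + 5.3500) = (-4.8165, 13.0576)
link 2: phi[2] = 60 + 90 + 135 = 285 deg
  cos(285 deg) = 0.2588, sin(285 deg) = -0.9659
  joint[3] = (-4.8165, 13.0576) + 9.8 * (0.2588, -0.9659) = (-4.8165 + 2.5364, 13.0576 + -9.4661) = (-2.2800, 3.5916)
link 3: phi[3] = 60 + 90 + 135 + 50 = 335 deg
  cos(335 deg) = 0.9063, sin(335 deg) = -0.4226
  joint[4] = (-2.2800, 3.5916) + 7.4 * (0.9063, -0.4226) = (-2.2800 + 6.7067, 3.5916 + -3.1274) = (4.4266, 0.4642)
End effector: (4.4266, 0.4642)

Answer: 4.4266 0.4642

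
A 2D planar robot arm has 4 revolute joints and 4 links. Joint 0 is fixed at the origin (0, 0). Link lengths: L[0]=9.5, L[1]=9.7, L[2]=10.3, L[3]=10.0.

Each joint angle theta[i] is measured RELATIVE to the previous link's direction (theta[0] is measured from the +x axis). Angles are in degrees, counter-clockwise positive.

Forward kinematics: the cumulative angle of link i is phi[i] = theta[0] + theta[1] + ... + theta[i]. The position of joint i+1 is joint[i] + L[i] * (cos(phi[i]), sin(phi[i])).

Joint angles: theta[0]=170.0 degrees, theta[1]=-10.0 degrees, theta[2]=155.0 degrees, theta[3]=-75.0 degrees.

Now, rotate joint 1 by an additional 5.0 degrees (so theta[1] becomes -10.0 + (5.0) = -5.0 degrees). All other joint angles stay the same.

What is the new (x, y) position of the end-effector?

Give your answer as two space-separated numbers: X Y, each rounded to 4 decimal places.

joint[0] = (0.0000, 0.0000)  (base)
link 0: phi[0] = 170 = 170 deg
  cos(170 deg) = -0.9848, sin(170 deg) = 0.1736
  joint[1] = (0.0000, 0.0000) + 9.5 * (-0.9848, 0.1736) = (0.0000 + -9.3557, 0.0000 + 1.6497) = (-9.3557, 1.6497)
link 1: phi[1] = 170 + -5 = 165 deg
  cos(165 deg) = -0.9659, sin(165 deg) = 0.2588
  joint[2] = (-9.3557, 1.6497) + 9.7 * (-0.9659, 0.2588) = (-9.3557 + -9.3695, 1.6497 + 2.5105) = (-18.7252, 4.1602)
link 2: phi[2] = 170 + -5 + 155 = 320 deg
  cos(320 deg) = 0.7660, sin(320 deg) = -0.6428
  joint[3] = (-18.7252, 4.1602) + 10.3 * (0.7660, -0.6428) = (-18.7252 + 7.8903, 4.1602 + -6.6207) = (-10.8349, -2.4605)
link 3: phi[3] = 170 + -5 + 155 + -75 = 245 deg
  cos(245 deg) = -0.4226, sin(245 deg) = -0.9063
  joint[4] = (-10.8349, -2.4605) + 10 * (-0.4226, -0.9063) = (-10.8349 + -4.2262, -2.4605 + -9.0631) = (-15.0611, -11.5236)
End effector: (-15.0611, -11.5236)

Answer: -15.0611 -11.5236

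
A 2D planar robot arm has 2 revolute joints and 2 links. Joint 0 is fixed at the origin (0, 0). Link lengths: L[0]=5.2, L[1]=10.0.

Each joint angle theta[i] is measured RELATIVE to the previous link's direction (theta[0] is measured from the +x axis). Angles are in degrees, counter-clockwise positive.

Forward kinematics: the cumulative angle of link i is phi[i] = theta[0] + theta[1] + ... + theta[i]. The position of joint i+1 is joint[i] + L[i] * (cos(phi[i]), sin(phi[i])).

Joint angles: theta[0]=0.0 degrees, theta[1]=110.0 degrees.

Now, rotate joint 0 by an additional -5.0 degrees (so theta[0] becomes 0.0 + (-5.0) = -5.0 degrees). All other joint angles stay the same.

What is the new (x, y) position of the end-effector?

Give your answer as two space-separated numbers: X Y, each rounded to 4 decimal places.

joint[0] = (0.0000, 0.0000)  (base)
link 0: phi[0] = -5 = -5 deg
  cos(-5 deg) = 0.9962, sin(-5 deg) = -0.0872
  joint[1] = (0.0000, 0.0000) + 5.2 * (0.9962, -0.0872) = (0.0000 + 5.1802, 0.0000 + -0.4532) = (5.1802, -0.4532)
link 1: phi[1] = -5 + 110 = 105 deg
  cos(105 deg) = -0.2588, sin(105 deg) = 0.9659
  joint[2] = (5.1802, -0.4532) + 10 * (-0.2588, 0.9659) = (5.1802 + -2.5882, -0.4532 + 9.6593) = (2.5920, 9.2060)
End effector: (2.5920, 9.2060)

Answer: 2.5920 9.2060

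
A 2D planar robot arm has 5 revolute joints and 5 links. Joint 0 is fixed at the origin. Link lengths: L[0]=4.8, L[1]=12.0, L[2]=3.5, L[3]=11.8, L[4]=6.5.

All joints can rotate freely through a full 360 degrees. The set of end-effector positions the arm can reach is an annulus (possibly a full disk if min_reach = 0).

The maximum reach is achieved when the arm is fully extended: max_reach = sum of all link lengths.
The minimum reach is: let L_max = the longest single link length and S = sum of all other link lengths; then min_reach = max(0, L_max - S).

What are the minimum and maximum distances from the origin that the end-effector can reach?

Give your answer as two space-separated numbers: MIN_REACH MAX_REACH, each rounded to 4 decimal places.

Link lengths: [4.8, 12.0, 3.5, 11.8, 6.5]
max_reach = 4.8 + 12 + 3.5 + 11.8 + 6.5 = 38.6
L_max = max([4.8, 12.0, 3.5, 11.8, 6.5]) = 12
S (sum of others) = 38.6 - 12 = 26.6
min_reach = max(0, 12 - 26.6) = max(0, -14.6) = 0

Answer: 0.0000 38.6000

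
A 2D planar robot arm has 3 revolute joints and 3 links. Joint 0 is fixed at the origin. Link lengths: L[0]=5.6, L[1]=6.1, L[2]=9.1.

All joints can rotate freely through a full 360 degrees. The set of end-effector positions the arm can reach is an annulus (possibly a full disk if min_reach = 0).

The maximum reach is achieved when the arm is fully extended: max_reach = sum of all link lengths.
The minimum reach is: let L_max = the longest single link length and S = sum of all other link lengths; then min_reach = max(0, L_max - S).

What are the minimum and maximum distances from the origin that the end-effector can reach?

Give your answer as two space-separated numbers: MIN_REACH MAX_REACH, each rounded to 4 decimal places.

Link lengths: [5.6, 6.1, 9.1]
max_reach = 5.6 + 6.1 + 9.1 = 20.8
L_max = max([5.6, 6.1, 9.1]) = 9.1
S (sum of others) = 20.8 - 9.1 = 11.7
min_reach = max(0, 9.1 - 11.7) = max(0, -2.6) = 0

Answer: 0.0000 20.8000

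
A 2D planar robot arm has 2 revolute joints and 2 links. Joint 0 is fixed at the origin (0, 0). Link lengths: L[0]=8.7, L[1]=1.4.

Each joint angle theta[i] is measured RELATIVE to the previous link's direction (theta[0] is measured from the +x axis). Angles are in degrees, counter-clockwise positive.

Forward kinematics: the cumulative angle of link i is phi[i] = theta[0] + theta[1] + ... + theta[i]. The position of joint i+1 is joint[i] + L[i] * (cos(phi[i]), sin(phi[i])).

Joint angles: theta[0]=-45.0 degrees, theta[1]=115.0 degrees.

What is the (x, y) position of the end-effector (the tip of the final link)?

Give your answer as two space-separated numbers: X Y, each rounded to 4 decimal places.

joint[0] = (0.0000, 0.0000)  (base)
link 0: phi[0] = -45 = -45 deg
  cos(-45 deg) = 0.7071, sin(-45 deg) = -0.7071
  joint[1] = (0.0000, 0.0000) + 8.7 * (0.7071, -0.7071) = (0.0000 + 6.1518, 0.0000 + -6.1518) = (6.1518, -6.1518)
link 1: phi[1] = -45 + 115 = 70 deg
  cos(70 deg) = 0.3420, sin(70 deg) = 0.9397
  joint[2] = (6.1518, -6.1518) + 1.4 * (0.3420, 0.9397) = (6.1518 + 0.4788, -6.1518 + 1.3156) = (6.6307, -4.8363)
End effector: (6.6307, -4.8363)

Answer: 6.6307 -4.8363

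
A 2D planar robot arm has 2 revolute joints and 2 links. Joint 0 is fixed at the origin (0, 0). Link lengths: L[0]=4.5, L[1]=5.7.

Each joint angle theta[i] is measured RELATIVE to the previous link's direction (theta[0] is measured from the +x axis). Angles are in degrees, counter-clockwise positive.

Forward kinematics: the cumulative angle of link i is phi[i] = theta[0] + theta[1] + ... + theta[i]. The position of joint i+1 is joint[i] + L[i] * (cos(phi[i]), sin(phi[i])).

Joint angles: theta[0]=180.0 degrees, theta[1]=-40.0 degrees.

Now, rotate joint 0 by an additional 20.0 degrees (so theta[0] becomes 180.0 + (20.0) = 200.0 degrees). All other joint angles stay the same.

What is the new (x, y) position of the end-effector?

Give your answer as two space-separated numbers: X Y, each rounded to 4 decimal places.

joint[0] = (0.0000, 0.0000)  (base)
link 0: phi[0] = 200 = 200 deg
  cos(200 deg) = -0.9397, sin(200 deg) = -0.3420
  joint[1] = (0.0000, 0.0000) + 4.5 * (-0.9397, -0.3420) = (0.0000 + -4.2286, 0.0000 + -1.5391) = (-4.2286, -1.5391)
link 1: phi[1] = 200 + -40 = 160 deg
  cos(160 deg) = -0.9397, sin(160 deg) = 0.3420
  joint[2] = (-4.2286, -1.5391) + 5.7 * (-0.9397, 0.3420) = (-4.2286 + -5.3562, -1.5391 + 1.9495) = (-9.5849, 0.4104)
End effector: (-9.5849, 0.4104)

Answer: -9.5849 0.4104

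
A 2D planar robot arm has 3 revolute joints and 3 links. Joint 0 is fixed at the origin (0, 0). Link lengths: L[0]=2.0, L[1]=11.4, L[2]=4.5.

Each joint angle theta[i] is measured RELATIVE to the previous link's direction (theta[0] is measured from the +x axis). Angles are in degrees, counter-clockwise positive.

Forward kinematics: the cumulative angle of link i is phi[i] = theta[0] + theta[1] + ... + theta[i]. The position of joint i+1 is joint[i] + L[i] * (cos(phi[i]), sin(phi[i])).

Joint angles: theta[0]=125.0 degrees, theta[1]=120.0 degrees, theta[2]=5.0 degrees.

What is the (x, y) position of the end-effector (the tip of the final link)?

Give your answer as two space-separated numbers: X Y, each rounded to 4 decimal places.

Answer: -7.5041 -12.9222

Derivation:
joint[0] = (0.0000, 0.0000)  (base)
link 0: phi[0] = 125 = 125 deg
  cos(125 deg) = -0.5736, sin(125 deg) = 0.8192
  joint[1] = (0.0000, 0.0000) + 2 * (-0.5736, 0.8192) = (0.0000 + -1.1472, 0.0000 + 1.6383) = (-1.1472, 1.6383)
link 1: phi[1] = 125 + 120 = 245 deg
  cos(245 deg) = -0.4226, sin(245 deg) = -0.9063
  joint[2] = (-1.1472, 1.6383) + 11.4 * (-0.4226, -0.9063) = (-1.1472 + -4.8178, 1.6383 + -10.3319) = (-5.9650, -8.6936)
link 2: phi[2] = 125 + 120 + 5 = 250 deg
  cos(250 deg) = -0.3420, sin(250 deg) = -0.9397
  joint[3] = (-5.9650, -8.6936) + 4.5 * (-0.3420, -0.9397) = (-5.9650 + -1.5391, -8.6936 + -4.2286) = (-7.5041, -12.9222)
End effector: (-7.5041, -12.9222)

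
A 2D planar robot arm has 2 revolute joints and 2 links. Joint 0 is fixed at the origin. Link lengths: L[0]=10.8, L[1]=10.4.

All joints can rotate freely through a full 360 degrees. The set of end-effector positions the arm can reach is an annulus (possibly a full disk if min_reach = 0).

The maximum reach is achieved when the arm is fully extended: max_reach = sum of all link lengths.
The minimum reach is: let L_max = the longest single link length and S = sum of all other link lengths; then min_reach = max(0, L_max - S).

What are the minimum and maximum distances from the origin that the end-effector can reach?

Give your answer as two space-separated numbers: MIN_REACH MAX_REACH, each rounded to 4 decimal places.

Link lengths: [10.8, 10.4]
max_reach = 10.8 + 10.4 = 21.2
L_max = max([10.8, 10.4]) = 10.8
S (sum of others) = 21.2 - 10.8 = 10.4
min_reach = max(0, 10.8 - 10.4) = max(0, 0.4) = 0.4

Answer: 0.4000 21.2000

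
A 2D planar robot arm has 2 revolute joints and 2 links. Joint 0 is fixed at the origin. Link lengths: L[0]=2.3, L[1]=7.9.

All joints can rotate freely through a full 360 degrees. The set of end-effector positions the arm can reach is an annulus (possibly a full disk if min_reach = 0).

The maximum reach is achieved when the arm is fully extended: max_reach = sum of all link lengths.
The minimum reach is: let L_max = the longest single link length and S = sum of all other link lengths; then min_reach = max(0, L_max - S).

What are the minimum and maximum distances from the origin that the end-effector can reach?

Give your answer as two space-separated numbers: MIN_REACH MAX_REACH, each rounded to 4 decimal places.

Link lengths: [2.3, 7.9]
max_reach = 2.3 + 7.9 = 10.2
L_max = max([2.3, 7.9]) = 7.9
S (sum of others) = 10.2 - 7.9 = 2.3
min_reach = max(0, 7.9 - 2.3) = max(0, 5.6) = 5.6

Answer: 5.6000 10.2000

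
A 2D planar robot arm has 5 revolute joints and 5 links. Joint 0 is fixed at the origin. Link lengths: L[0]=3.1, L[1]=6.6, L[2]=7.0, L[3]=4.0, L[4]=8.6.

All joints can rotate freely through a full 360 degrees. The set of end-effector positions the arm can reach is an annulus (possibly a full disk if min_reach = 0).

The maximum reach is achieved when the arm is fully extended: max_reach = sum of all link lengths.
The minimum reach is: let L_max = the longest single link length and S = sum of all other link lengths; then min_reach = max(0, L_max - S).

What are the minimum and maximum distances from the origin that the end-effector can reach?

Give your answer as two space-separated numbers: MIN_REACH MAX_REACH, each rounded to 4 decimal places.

Link lengths: [3.1, 6.6, 7.0, 4.0, 8.6]
max_reach = 3.1 + 6.6 + 7 + 4 + 8.6 = 29.3
L_max = max([3.1, 6.6, 7.0, 4.0, 8.6]) = 8.6
S (sum of others) = 29.3 - 8.6 = 20.7
min_reach = max(0, 8.6 - 20.7) = max(0, -12.1) = 0

Answer: 0.0000 29.3000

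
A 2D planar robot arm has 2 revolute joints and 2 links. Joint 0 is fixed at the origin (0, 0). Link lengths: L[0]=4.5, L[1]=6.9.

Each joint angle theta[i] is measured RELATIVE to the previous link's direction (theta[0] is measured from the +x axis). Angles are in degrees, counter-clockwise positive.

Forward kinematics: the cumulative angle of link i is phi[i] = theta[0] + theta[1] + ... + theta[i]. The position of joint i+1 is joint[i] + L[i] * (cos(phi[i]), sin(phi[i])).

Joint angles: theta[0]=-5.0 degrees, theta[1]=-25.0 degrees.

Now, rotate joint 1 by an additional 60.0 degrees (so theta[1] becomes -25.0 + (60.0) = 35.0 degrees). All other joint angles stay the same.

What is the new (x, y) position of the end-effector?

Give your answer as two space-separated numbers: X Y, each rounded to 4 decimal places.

joint[0] = (0.0000, 0.0000)  (base)
link 0: phi[0] = -5 = -5 deg
  cos(-5 deg) = 0.9962, sin(-5 deg) = -0.0872
  joint[1] = (0.0000, 0.0000) + 4.5 * (0.9962, -0.0872) = (0.0000 + 4.4829, 0.0000 + -0.3922) = (4.4829, -0.3922)
link 1: phi[1] = -5 + 35 = 30 deg
  cos(30 deg) = 0.8660, sin(30 deg) = 0.5000
  joint[2] = (4.4829, -0.3922) + 6.9 * (0.8660, 0.5000) = (4.4829 + 5.9756, -0.3922 + 3.4500) = (10.4585, 3.0578)
End effector: (10.4585, 3.0578)

Answer: 10.4585 3.0578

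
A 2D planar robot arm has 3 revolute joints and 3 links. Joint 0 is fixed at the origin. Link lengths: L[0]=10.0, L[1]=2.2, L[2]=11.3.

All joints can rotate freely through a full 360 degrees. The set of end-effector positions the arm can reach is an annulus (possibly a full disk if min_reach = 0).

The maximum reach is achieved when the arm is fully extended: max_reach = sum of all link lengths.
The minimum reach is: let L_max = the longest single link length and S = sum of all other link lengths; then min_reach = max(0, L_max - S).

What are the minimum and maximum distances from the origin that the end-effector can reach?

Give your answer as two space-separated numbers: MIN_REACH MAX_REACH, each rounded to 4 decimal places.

Answer: 0.0000 23.5000

Derivation:
Link lengths: [10.0, 2.2, 11.3]
max_reach = 10 + 2.2 + 11.3 = 23.5
L_max = max([10.0, 2.2, 11.3]) = 11.3
S (sum of others) = 23.5 - 11.3 = 12.2
min_reach = max(0, 11.3 - 12.2) = max(0, -0.9) = 0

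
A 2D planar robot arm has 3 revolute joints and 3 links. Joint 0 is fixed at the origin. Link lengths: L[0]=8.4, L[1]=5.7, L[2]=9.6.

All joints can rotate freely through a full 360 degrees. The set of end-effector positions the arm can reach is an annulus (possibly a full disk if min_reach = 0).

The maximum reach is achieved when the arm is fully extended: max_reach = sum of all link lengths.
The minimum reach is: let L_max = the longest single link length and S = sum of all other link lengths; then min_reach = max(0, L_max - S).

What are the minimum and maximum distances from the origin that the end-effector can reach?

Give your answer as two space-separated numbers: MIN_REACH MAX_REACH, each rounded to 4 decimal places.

Link lengths: [8.4, 5.7, 9.6]
max_reach = 8.4 + 5.7 + 9.6 = 23.7
L_max = max([8.4, 5.7, 9.6]) = 9.6
S (sum of others) = 23.7 - 9.6 = 14.1
min_reach = max(0, 9.6 - 14.1) = max(0, -4.5) = 0

Answer: 0.0000 23.7000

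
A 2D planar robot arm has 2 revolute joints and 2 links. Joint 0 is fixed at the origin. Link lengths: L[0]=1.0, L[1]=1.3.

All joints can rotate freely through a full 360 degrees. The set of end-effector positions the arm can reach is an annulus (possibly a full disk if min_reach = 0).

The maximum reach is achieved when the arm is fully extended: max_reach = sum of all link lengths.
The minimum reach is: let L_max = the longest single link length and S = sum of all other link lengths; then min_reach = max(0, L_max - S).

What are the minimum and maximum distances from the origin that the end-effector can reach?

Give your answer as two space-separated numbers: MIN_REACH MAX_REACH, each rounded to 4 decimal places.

Answer: 0.3000 2.3000

Derivation:
Link lengths: [1.0, 1.3]
max_reach = 1 + 1.3 = 2.3
L_max = max([1.0, 1.3]) = 1.3
S (sum of others) = 2.3 - 1.3 = 1
min_reach = max(0, 1.3 - 1) = max(0, 0.3) = 0.3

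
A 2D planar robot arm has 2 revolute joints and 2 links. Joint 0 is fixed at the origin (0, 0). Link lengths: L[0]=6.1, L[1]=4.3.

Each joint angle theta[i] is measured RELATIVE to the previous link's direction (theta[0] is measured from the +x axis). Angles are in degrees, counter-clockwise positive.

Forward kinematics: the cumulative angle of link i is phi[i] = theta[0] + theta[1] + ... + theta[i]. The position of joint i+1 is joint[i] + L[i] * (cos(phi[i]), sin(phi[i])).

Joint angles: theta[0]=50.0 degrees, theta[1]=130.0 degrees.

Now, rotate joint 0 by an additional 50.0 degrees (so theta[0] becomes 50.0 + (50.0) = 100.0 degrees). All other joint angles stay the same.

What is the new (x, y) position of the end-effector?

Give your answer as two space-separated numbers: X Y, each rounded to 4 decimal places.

Answer: -3.8232 2.7133

Derivation:
joint[0] = (0.0000, 0.0000)  (base)
link 0: phi[0] = 100 = 100 deg
  cos(100 deg) = -0.1736, sin(100 deg) = 0.9848
  joint[1] = (0.0000, 0.0000) + 6.1 * (-0.1736, 0.9848) = (0.0000 + -1.0593, 0.0000 + 6.0073) = (-1.0593, 6.0073)
link 1: phi[1] = 100 + 130 = 230 deg
  cos(230 deg) = -0.6428, sin(230 deg) = -0.7660
  joint[2] = (-1.0593, 6.0073) + 4.3 * (-0.6428, -0.7660) = (-1.0593 + -2.7640, 6.0073 + -3.2940) = (-3.8232, 2.7133)
End effector: (-3.8232, 2.7133)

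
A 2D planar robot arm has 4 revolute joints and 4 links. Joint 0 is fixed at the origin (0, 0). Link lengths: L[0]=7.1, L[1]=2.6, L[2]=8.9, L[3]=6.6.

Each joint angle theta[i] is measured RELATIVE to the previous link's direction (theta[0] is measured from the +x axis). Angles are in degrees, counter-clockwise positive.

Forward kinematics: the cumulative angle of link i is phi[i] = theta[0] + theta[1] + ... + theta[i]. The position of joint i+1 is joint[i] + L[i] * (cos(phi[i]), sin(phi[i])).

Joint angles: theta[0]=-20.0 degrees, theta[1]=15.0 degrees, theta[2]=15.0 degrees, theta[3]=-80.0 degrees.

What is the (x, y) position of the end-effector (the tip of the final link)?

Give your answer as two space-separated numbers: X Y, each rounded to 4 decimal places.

joint[0] = (0.0000, 0.0000)  (base)
link 0: phi[0] = -20 = -20 deg
  cos(-20 deg) = 0.9397, sin(-20 deg) = -0.3420
  joint[1] = (0.0000, 0.0000) + 7.1 * (0.9397, -0.3420) = (0.0000 + 6.6718, 0.0000 + -2.4283) = (6.6718, -2.4283)
link 1: phi[1] = -20 + 15 = -5 deg
  cos(-5 deg) = 0.9962, sin(-5 deg) = -0.0872
  joint[2] = (6.6718, -2.4283) + 2.6 * (0.9962, -0.0872) = (6.6718 + 2.5901, -2.4283 + -0.2266) = (9.2619, -2.6549)
link 2: phi[2] = -20 + 15 + 15 = 10 deg
  cos(10 deg) = 0.9848, sin(10 deg) = 0.1736
  joint[3] = (9.2619, -2.6549) + 8.9 * (0.9848, 0.1736) = (9.2619 + 8.7648, -2.6549 + 1.5455) = (18.0267, -1.1095)
link 3: phi[3] = -20 + 15 + 15 + -80 = -70 deg
  cos(-70 deg) = 0.3420, sin(-70 deg) = -0.9397
  joint[4] = (18.0267, -1.1095) + 6.6 * (0.3420, -0.9397) = (18.0267 + 2.2573, -1.1095 + -6.2020) = (20.2840, -7.3115)
End effector: (20.2840, -7.3115)

Answer: 20.2840 -7.3115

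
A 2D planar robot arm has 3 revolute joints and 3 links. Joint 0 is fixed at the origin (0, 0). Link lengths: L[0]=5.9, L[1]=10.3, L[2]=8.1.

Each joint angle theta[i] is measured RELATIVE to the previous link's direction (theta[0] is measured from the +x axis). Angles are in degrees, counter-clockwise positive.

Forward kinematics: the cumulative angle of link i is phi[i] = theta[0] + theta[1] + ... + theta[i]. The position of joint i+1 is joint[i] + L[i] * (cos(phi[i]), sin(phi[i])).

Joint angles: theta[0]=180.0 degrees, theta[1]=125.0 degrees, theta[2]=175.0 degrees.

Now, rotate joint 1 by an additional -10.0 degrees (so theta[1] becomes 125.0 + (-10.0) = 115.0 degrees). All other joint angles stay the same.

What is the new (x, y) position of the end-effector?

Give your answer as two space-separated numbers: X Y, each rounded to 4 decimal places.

Answer: -4.3174 -1.7235

Derivation:
joint[0] = (0.0000, 0.0000)  (base)
link 0: phi[0] = 180 = 180 deg
  cos(180 deg) = -1.0000, sin(180 deg) = 0.0000
  joint[1] = (0.0000, 0.0000) + 5.9 * (-1.0000, 0.0000) = (0.0000 + -5.9000, 0.0000 + 0.0000) = (-5.9000, 0.0000)
link 1: phi[1] = 180 + 115 = 295 deg
  cos(295 deg) = 0.4226, sin(295 deg) = -0.9063
  joint[2] = (-5.9000, 0.0000) + 10.3 * (0.4226, -0.9063) = (-5.9000 + 4.3530, 0.0000 + -9.3350) = (-1.5470, -9.3350)
link 2: phi[2] = 180 + 115 + 175 = 470 deg
  cos(470 deg) = -0.3420, sin(470 deg) = 0.9397
  joint[3] = (-1.5470, -9.3350) + 8.1 * (-0.3420, 0.9397) = (-1.5470 + -2.7704, -9.3350 + 7.6115) = (-4.3174, -1.7235)
End effector: (-4.3174, -1.7235)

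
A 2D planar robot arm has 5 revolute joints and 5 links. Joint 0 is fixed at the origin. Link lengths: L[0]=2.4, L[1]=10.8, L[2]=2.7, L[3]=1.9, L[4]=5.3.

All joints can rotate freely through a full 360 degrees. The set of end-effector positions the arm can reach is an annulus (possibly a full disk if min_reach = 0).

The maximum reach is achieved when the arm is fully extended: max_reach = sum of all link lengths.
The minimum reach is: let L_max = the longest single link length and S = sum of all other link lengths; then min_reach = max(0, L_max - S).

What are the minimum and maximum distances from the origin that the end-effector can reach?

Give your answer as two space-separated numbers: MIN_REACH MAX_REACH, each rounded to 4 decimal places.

Answer: 0.0000 23.1000

Derivation:
Link lengths: [2.4, 10.8, 2.7, 1.9, 5.3]
max_reach = 2.4 + 10.8 + 2.7 + 1.9 + 5.3 = 23.1
L_max = max([2.4, 10.8, 2.7, 1.9, 5.3]) = 10.8
S (sum of others) = 23.1 - 10.8 = 12.3
min_reach = max(0, 10.8 - 12.3) = max(0, -1.5) = 0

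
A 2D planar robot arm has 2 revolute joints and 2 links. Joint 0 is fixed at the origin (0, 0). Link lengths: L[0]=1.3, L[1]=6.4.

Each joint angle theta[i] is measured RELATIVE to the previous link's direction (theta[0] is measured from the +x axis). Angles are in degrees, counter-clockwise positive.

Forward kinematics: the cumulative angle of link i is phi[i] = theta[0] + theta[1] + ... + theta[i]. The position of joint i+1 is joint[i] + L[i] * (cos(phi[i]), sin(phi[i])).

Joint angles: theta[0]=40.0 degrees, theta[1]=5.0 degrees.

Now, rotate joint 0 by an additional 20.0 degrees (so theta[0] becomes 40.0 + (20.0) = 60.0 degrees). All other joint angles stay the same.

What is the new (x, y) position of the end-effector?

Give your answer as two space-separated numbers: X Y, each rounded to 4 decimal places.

Answer: 3.3548 6.9262

Derivation:
joint[0] = (0.0000, 0.0000)  (base)
link 0: phi[0] = 60 = 60 deg
  cos(60 deg) = 0.5000, sin(60 deg) = 0.8660
  joint[1] = (0.0000, 0.0000) + 1.3 * (0.5000, 0.8660) = (0.0000 + 0.6500, 0.0000 + 1.1258) = (0.6500, 1.1258)
link 1: phi[1] = 60 + 5 = 65 deg
  cos(65 deg) = 0.4226, sin(65 deg) = 0.9063
  joint[2] = (0.6500, 1.1258) + 6.4 * (0.4226, 0.9063) = (0.6500 + 2.7048, 1.1258 + 5.8004) = (3.3548, 6.9262)
End effector: (3.3548, 6.9262)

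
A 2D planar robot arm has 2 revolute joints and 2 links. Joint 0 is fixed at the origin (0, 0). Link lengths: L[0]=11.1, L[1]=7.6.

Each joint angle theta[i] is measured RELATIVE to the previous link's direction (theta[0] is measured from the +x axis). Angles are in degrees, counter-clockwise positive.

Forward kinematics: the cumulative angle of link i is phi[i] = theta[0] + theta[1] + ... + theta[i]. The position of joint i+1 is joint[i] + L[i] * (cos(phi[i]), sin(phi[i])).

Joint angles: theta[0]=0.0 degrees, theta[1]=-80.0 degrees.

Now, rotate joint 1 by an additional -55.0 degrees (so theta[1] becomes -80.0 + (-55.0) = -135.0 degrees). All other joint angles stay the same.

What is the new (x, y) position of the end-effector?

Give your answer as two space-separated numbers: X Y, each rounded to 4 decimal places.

joint[0] = (0.0000, 0.0000)  (base)
link 0: phi[0] = 0 = 0 deg
  cos(0 deg) = 1.0000, sin(0 deg) = 0.0000
  joint[1] = (0.0000, 0.0000) + 11.1 * (1.0000, 0.0000) = (0.0000 + 11.1000, 0.0000 + 0.0000) = (11.1000, 0.0000)
link 1: phi[1] = 0 + -135 = -135 deg
  cos(-135 deg) = -0.7071, sin(-135 deg) = -0.7071
  joint[2] = (11.1000, 0.0000) + 7.6 * (-0.7071, -0.7071) = (11.1000 + -5.3740, 0.0000 + -5.3740) = (5.7260, -5.3740)
End effector: (5.7260, -5.3740)

Answer: 5.7260 -5.3740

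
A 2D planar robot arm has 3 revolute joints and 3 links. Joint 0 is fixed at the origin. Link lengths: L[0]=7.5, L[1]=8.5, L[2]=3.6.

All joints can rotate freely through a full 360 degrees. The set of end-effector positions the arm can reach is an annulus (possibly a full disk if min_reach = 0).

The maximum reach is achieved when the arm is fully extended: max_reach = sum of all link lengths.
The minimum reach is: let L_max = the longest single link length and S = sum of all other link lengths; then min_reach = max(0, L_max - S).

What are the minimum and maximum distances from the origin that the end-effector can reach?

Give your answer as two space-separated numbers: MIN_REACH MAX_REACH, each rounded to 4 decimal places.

Link lengths: [7.5, 8.5, 3.6]
max_reach = 7.5 + 8.5 + 3.6 = 19.6
L_max = max([7.5, 8.5, 3.6]) = 8.5
S (sum of others) = 19.6 - 8.5 = 11.1
min_reach = max(0, 8.5 - 11.1) = max(0, -2.6) = 0

Answer: 0.0000 19.6000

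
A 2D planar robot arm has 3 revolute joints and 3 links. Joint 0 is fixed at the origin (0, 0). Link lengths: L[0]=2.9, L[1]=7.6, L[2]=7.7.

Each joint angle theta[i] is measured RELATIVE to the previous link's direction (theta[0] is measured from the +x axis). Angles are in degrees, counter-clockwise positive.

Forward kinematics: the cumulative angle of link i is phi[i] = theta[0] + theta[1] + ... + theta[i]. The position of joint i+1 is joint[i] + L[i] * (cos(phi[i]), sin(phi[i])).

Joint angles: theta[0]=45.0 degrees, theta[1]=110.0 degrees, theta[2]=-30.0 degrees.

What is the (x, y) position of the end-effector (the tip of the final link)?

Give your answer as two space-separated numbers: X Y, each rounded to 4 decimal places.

Answer: -9.2539 11.5700

Derivation:
joint[0] = (0.0000, 0.0000)  (base)
link 0: phi[0] = 45 = 45 deg
  cos(45 deg) = 0.7071, sin(45 deg) = 0.7071
  joint[1] = (0.0000, 0.0000) + 2.9 * (0.7071, 0.7071) = (0.0000 + 2.0506, 0.0000 + 2.0506) = (2.0506, 2.0506)
link 1: phi[1] = 45 + 110 = 155 deg
  cos(155 deg) = -0.9063, sin(155 deg) = 0.4226
  joint[2] = (2.0506, 2.0506) + 7.6 * (-0.9063, 0.4226) = (2.0506 + -6.8879, 2.0506 + 3.2119) = (-4.8373, 5.2625)
link 2: phi[2] = 45 + 110 + -30 = 125 deg
  cos(125 deg) = -0.5736, sin(125 deg) = 0.8192
  joint[3] = (-4.8373, 5.2625) + 7.7 * (-0.5736, 0.8192) = (-4.8373 + -4.4165, 5.2625 + 6.3075) = (-9.2539, 11.5700)
End effector: (-9.2539, 11.5700)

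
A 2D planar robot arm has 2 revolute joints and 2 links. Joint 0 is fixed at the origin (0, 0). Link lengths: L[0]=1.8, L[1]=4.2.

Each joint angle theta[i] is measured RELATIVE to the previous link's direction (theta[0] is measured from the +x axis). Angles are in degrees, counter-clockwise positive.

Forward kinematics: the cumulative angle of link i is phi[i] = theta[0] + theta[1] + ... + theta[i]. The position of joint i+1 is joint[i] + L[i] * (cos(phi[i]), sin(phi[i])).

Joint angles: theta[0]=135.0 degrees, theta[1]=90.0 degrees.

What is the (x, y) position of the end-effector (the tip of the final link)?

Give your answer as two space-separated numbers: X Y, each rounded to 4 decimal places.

joint[0] = (0.0000, 0.0000)  (base)
link 0: phi[0] = 135 = 135 deg
  cos(135 deg) = -0.7071, sin(135 deg) = 0.7071
  joint[1] = (0.0000, 0.0000) + 1.8 * (-0.7071, 0.7071) = (0.0000 + -1.2728, 0.0000 + 1.2728) = (-1.2728, 1.2728)
link 1: phi[1] = 135 + 90 = 225 deg
  cos(225 deg) = -0.7071, sin(225 deg) = -0.7071
  joint[2] = (-1.2728, 1.2728) + 4.2 * (-0.7071, -0.7071) = (-1.2728 + -2.9698, 1.2728 + -2.9698) = (-4.2426, -1.6971)
End effector: (-4.2426, -1.6971)

Answer: -4.2426 -1.6971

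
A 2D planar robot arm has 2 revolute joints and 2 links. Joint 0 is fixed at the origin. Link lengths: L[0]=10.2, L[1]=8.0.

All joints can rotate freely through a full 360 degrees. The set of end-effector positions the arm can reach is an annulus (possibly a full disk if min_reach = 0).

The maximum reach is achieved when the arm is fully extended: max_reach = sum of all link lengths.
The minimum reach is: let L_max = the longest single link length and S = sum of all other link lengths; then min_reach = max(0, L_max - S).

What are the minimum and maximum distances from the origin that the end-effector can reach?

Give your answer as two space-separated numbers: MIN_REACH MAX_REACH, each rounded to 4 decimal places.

Answer: 2.2000 18.2000

Derivation:
Link lengths: [10.2, 8.0]
max_reach = 10.2 + 8 = 18.2
L_max = max([10.2, 8.0]) = 10.2
S (sum of others) = 18.2 - 10.2 = 8
min_reach = max(0, 10.2 - 8) = max(0, 2.2) = 2.2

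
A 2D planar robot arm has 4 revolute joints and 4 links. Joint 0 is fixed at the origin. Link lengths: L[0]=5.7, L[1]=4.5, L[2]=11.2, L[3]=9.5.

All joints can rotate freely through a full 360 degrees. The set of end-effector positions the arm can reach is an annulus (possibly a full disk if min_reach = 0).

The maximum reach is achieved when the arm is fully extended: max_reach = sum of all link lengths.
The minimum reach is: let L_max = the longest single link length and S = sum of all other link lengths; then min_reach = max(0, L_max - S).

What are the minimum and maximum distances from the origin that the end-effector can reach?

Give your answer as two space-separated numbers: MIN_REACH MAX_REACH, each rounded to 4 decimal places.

Answer: 0.0000 30.9000

Derivation:
Link lengths: [5.7, 4.5, 11.2, 9.5]
max_reach = 5.7 + 4.5 + 11.2 + 9.5 = 30.9
L_max = max([5.7, 4.5, 11.2, 9.5]) = 11.2
S (sum of others) = 30.9 - 11.2 = 19.7
min_reach = max(0, 11.2 - 19.7) = max(0, -8.5) = 0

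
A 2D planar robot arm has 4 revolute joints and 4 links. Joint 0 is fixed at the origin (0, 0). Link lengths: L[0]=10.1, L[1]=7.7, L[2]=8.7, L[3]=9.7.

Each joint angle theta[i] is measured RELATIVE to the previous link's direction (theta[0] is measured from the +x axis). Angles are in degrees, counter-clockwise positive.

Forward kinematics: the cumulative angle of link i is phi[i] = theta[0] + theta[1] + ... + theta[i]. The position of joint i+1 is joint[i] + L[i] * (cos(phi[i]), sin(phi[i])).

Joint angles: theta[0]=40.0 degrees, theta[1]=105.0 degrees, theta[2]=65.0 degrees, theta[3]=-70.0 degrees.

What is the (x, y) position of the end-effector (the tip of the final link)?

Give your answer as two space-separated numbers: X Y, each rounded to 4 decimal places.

joint[0] = (0.0000, 0.0000)  (base)
link 0: phi[0] = 40 = 40 deg
  cos(40 deg) = 0.7660, sin(40 deg) = 0.6428
  joint[1] = (0.0000, 0.0000) + 10.1 * (0.7660, 0.6428) = (0.0000 + 7.7370, 0.0000 + 6.4922) = (7.7370, 6.4922)
link 1: phi[1] = 40 + 105 = 145 deg
  cos(145 deg) = -0.8192, sin(145 deg) = 0.5736
  joint[2] = (7.7370, 6.4922) + 7.7 * (-0.8192, 0.5736) = (7.7370 + -6.3075, 6.4922 + 4.4165) = (1.4296, 10.9087)
link 2: phi[2] = 40 + 105 + 65 = 210 deg
  cos(210 deg) = -0.8660, sin(210 deg) = -0.5000
  joint[3] = (1.4296, 10.9087) + 8.7 * (-0.8660, -0.5000) = (1.4296 + -7.5344, 10.9087 + -4.3500) = (-6.1048, 6.5587)
link 3: phi[3] = 40 + 105 + 65 + -70 = 140 deg
  cos(140 deg) = -0.7660, sin(140 deg) = 0.6428
  joint[4] = (-6.1048, 6.5587) + 9.7 * (-0.7660, 0.6428) = (-6.1048 + -7.4306, 6.5587 + 6.2350) = (-13.5355, 12.7937)
End effector: (-13.5355, 12.7937)

Answer: -13.5355 12.7937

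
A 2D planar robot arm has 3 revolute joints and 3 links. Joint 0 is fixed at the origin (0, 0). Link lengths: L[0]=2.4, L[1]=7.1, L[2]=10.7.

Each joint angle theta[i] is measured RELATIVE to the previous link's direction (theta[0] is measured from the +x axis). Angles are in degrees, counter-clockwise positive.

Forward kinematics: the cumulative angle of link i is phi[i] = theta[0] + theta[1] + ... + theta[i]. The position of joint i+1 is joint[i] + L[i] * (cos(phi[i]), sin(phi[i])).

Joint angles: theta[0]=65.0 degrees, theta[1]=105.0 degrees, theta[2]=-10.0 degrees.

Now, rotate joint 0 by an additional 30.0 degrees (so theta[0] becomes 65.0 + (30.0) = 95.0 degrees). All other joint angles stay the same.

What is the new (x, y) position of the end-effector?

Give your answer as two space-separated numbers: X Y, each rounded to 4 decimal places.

joint[0] = (0.0000, 0.0000)  (base)
link 0: phi[0] = 95 = 95 deg
  cos(95 deg) = -0.0872, sin(95 deg) = 0.9962
  joint[1] = (0.0000, 0.0000) + 2.4 * (-0.0872, 0.9962) = (0.0000 + -0.2092, 0.0000 + 2.3909) = (-0.2092, 2.3909)
link 1: phi[1] = 95 + 105 = 200 deg
  cos(200 deg) = -0.9397, sin(200 deg) = -0.3420
  joint[2] = (-0.2092, 2.3909) + 7.1 * (-0.9397, -0.3420) = (-0.2092 + -6.6718, 2.3909 + -2.4283) = (-6.8810, -0.0375)
link 2: phi[2] = 95 + 105 + -10 = 190 deg
  cos(190 deg) = -0.9848, sin(190 deg) = -0.1736
  joint[3] = (-6.8810, -0.0375) + 10.7 * (-0.9848, -0.1736) = (-6.8810 + -10.5374, -0.0375 + -1.8580) = (-17.4184, -1.8955)
End effector: (-17.4184, -1.8955)

Answer: -17.4184 -1.8955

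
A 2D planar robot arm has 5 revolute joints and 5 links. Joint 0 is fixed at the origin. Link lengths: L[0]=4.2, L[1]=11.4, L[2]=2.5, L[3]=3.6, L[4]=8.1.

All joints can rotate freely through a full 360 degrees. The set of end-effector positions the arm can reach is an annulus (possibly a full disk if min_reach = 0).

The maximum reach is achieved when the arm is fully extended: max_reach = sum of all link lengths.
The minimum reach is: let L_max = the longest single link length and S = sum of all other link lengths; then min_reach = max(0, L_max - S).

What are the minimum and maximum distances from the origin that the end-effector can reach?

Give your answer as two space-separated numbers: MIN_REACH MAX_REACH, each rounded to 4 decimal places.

Answer: 0.0000 29.8000

Derivation:
Link lengths: [4.2, 11.4, 2.5, 3.6, 8.1]
max_reach = 4.2 + 11.4 + 2.5 + 3.6 + 8.1 = 29.8
L_max = max([4.2, 11.4, 2.5, 3.6, 8.1]) = 11.4
S (sum of others) = 29.8 - 11.4 = 18.4
min_reach = max(0, 11.4 - 18.4) = max(0, -7) = 0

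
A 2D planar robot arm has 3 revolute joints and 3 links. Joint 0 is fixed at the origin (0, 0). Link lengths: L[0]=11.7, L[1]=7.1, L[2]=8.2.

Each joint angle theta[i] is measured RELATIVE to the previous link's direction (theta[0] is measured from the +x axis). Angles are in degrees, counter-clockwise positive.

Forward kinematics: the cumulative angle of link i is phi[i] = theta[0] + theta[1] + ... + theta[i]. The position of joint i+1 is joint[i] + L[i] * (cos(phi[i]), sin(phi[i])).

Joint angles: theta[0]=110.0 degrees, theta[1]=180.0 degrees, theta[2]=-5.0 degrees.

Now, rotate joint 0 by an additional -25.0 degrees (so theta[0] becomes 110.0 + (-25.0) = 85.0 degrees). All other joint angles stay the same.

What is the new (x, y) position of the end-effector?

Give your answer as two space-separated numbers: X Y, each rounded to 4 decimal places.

Answer: -1.0230 -3.4929

Derivation:
joint[0] = (0.0000, 0.0000)  (base)
link 0: phi[0] = 85 = 85 deg
  cos(85 deg) = 0.0872, sin(85 deg) = 0.9962
  joint[1] = (0.0000, 0.0000) + 11.7 * (0.0872, 0.9962) = (0.0000 + 1.0197, 0.0000 + 11.6555) = (1.0197, 11.6555)
link 1: phi[1] = 85 + 180 = 265 deg
  cos(265 deg) = -0.0872, sin(265 deg) = -0.9962
  joint[2] = (1.0197, 11.6555) + 7.1 * (-0.0872, -0.9962) = (1.0197 + -0.6188, 11.6555 + -7.0730) = (0.4009, 4.5825)
link 2: phi[2] = 85 + 180 + -5 = 260 deg
  cos(260 deg) = -0.1736, sin(260 deg) = -0.9848
  joint[3] = (0.4009, 4.5825) + 8.2 * (-0.1736, -0.9848) = (0.4009 + -1.4239, 4.5825 + -8.0754) = (-1.0230, -3.4929)
End effector: (-1.0230, -3.4929)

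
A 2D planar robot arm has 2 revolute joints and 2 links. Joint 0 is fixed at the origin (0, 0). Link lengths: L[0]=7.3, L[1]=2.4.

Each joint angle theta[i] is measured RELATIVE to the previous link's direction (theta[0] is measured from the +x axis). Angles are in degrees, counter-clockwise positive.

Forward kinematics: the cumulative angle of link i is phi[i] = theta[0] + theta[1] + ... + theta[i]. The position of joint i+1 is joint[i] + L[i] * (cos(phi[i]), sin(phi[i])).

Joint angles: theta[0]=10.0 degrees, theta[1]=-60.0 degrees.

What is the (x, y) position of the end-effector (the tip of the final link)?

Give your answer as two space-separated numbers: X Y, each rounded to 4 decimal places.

Answer: 8.7318 -0.5709

Derivation:
joint[0] = (0.0000, 0.0000)  (base)
link 0: phi[0] = 10 = 10 deg
  cos(10 deg) = 0.9848, sin(10 deg) = 0.1736
  joint[1] = (0.0000, 0.0000) + 7.3 * (0.9848, 0.1736) = (0.0000 + 7.1891, 0.0000 + 1.2676) = (7.1891, 1.2676)
link 1: phi[1] = 10 + -60 = -50 deg
  cos(-50 deg) = 0.6428, sin(-50 deg) = -0.7660
  joint[2] = (7.1891, 1.2676) + 2.4 * (0.6428, -0.7660) = (7.1891 + 1.5427, 1.2676 + -1.8385) = (8.7318, -0.5709)
End effector: (8.7318, -0.5709)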